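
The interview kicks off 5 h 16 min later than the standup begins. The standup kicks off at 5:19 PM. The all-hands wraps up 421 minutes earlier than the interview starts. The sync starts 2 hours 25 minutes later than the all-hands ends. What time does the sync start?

The interview starts at 5:19 PM + 316 min = 10:35 PM.
The all-hands ends at 10:35 PM − 421 min = 3:34 PM.
The sync starts at 3:34 PM + 145 min = 5:59 PM.

5:59 PM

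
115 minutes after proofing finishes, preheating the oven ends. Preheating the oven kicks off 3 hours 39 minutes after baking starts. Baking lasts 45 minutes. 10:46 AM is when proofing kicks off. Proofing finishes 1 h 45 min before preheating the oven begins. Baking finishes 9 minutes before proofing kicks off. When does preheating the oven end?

1:41 PM

Baking ends at 10:46 AM − 9 min = 10:37 AM.
Baking starts at 10:37 AM − 45 min = 9:52 AM.
Preheating the oven starts at 9:52 AM + 219 min = 1:31 PM.
Proofing ends at 1:31 PM − 105 min = 11:46 AM.
Preheating the oven ends at 11:46 AM + 115 min = 1:41 PM.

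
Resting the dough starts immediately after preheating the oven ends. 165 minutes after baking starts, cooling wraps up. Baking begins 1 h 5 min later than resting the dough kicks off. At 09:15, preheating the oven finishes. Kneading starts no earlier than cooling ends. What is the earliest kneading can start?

13:05

Resting the dough starts at 09:15.
Baking starts at 09:15 + 65 min = 10:20.
Cooling ends at 10:20 + 165 min = 13:05.
Kneading is bounded by cooling, so the earliest it can start is 13:05.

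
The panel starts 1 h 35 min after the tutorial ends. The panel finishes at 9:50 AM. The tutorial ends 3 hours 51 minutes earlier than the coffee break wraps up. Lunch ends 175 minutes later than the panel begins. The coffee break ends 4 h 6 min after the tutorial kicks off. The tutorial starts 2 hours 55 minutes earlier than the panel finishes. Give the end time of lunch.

The tutorial starts at 9:50 AM − 175 min = 6:55 AM.
The coffee break ends at 6:55 AM + 246 min = 11:01 AM.
The tutorial ends at 11:01 AM − 231 min = 7:10 AM.
The panel starts at 7:10 AM + 95 min = 8:45 AM.
Lunch ends at 8:45 AM + 175 min = 11:40 AM.

11:40 AM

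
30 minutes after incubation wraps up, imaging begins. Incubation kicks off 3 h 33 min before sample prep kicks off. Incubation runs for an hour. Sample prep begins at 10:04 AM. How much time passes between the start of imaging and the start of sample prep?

2 h 3 min

Incubation starts at 10:04 AM − 213 min = 6:31 AM.
Incubation ends at 6:31 AM + 60 min = 7:31 AM.
Imaging starts at 7:31 AM + 30 min = 8:01 AM.
From 8:01 AM to 10:04 AM is 2 h 3 min.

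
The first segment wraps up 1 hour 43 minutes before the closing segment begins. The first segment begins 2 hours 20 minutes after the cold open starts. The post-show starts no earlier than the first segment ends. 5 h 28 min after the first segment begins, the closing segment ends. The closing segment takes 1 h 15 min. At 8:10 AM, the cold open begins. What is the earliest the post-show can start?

The first segment starts at 8:10 AM + 140 min = 10:30 AM.
The closing segment ends at 10:30 AM + 328 min = 3:58 PM.
The closing segment starts at 3:58 PM − 75 min = 2:43 PM.
The first segment ends at 2:43 PM − 103 min = 1:00 PM.
The post-show is bounded by the first segment, so the earliest it can start is 1:00 PM.

1:00 PM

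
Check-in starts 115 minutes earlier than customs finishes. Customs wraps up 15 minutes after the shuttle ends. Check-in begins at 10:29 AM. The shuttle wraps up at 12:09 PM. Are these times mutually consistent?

Yes

Customs ends at 12:09 PM + 15 min = 12:24 PM.
Check-in starts at 12:24 PM − 115 min = 10:29 AM.
That matches the stated 10:29 AM, so the schedule is consistent.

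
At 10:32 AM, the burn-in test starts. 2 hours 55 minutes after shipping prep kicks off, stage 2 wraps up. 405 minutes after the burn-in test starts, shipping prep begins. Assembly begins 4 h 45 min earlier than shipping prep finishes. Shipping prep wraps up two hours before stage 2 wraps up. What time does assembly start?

1:27 PM

Shipping prep starts at 10:32 AM + 405 min = 5:17 PM.
Stage 2 ends at 5:17 PM + 175 min = 8:12 PM.
Shipping prep ends at 8:12 PM − 120 min = 6:12 PM.
Assembly starts at 6:12 PM − 285 min = 1:27 PM.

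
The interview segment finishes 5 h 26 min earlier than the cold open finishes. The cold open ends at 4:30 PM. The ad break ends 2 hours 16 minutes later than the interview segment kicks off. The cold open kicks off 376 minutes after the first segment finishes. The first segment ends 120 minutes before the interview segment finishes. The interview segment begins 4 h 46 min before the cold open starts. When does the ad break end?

The interview segment ends at 4:30 PM − 326 min = 11:04 AM.
The first segment ends at 11:04 AM − 120 min = 9:04 AM.
The cold open starts at 9:04 AM + 376 min = 3:20 PM.
The interview segment starts at 3:20 PM − 286 min = 10:34 AM.
The ad break ends at 10:34 AM + 136 min = 12:50 PM.

12:50 PM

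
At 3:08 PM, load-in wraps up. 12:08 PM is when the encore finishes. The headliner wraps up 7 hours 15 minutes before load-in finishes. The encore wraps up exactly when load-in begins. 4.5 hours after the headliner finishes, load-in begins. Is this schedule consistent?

No

The headliner ends at 3:08 PM − 435 min = 7:53 AM.
Load-in starts at 7:53 AM + 270 min = 12:23 PM.
So the encore ends at 12:23 PM.
But the encore is also said to end at 12:08 PM — a 15-minute conflict.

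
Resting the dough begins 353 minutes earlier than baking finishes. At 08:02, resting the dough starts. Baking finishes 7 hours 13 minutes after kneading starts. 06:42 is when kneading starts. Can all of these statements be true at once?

Yes

Baking ends at 06:42 + 433 min = 13:55.
Resting the dough starts at 13:55 − 353 min = 08:02.
That matches the stated 08:02, so the schedule is consistent.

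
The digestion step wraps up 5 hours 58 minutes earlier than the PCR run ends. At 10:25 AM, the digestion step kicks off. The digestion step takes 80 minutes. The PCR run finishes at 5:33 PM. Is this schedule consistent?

The digestion step ends at 5:33 PM − 358 min = 11:35 AM.
The digestion step starts at 11:35 AM − 80 min = 10:15 AM.
But the digestion step is also said to start at 10:25 AM — a 10-minute conflict.

No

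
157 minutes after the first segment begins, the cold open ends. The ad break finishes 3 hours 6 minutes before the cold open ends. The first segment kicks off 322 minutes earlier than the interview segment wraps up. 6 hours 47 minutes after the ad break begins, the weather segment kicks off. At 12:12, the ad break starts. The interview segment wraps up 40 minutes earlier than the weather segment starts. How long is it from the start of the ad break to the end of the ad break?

16 minutes

The weather segment starts at 12:12 + 407 min = 18:59.
The interview segment ends at 18:59 − 40 min = 18:19.
The first segment starts at 18:19 − 322 min = 12:57.
The cold open ends at 12:57 + 157 min = 15:34.
The ad break ends at 15:34 − 186 min = 12:28.
From 12:12 to 12:28 is 16 minutes.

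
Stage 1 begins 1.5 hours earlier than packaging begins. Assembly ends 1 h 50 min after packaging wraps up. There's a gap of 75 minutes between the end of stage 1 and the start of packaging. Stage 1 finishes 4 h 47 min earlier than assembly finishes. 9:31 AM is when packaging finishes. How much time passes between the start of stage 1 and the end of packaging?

Assembly ends at 9:31 AM + 110 min = 11:21 AM.
Stage 1 ends at 11:21 AM − 287 min = 6:34 AM.
Packaging starts at 6:34 AM + 75 min = 7:49 AM.
Stage 1 starts at 7:49 AM − 90 min = 6:19 AM.
From 6:19 AM to 9:31 AM is 192 minutes.

192 minutes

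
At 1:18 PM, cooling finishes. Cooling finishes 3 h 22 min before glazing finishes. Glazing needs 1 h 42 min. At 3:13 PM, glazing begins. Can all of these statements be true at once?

No

Glazing ends at 3:13 PM + 102 min = 4:55 PM.
Cooling ends at 4:55 PM − 202 min = 1:33 PM.
But cooling is also said to end at 1:18 PM — a 15-minute conflict.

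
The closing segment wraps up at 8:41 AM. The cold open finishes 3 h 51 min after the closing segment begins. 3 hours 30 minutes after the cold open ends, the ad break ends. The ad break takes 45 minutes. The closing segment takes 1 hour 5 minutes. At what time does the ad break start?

The closing segment starts at 8:41 AM − 65 min = 7:36 AM.
The cold open ends at 7:36 AM + 231 min = 11:27 AM.
The ad break ends at 11:27 AM + 210 min = 2:57 PM.
The ad break starts at 2:57 PM − 45 min = 2:12 PM.

2:12 PM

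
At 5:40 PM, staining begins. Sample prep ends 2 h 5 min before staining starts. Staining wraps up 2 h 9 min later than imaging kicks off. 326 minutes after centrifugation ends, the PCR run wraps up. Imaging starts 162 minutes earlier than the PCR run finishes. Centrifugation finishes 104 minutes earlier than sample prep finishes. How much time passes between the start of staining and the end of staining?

64 minutes

Sample prep ends at 5:40 PM − 125 min = 3:35 PM.
Centrifugation ends at 3:35 PM − 104 min = 1:51 PM.
The PCR run ends at 1:51 PM + 326 min = 7:17 PM.
Imaging starts at 7:17 PM − 162 min = 4:35 PM.
Staining ends at 4:35 PM + 129 min = 6:44 PM.
From 5:40 PM to 6:44 PM is 64 minutes.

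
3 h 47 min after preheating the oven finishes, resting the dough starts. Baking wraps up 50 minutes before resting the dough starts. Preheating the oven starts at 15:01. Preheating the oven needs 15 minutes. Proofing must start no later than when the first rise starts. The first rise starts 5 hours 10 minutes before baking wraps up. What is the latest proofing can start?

13:03

Preheating the oven ends at 15:01 + 15 min = 15:16.
Resting the dough starts at 15:16 + 227 min = 19:03.
Baking ends at 19:03 − 50 min = 18:13.
The first rise starts at 18:13 − 310 min = 13:03.
Proofing is bounded by the first rise, so the latest it can start is 13:03.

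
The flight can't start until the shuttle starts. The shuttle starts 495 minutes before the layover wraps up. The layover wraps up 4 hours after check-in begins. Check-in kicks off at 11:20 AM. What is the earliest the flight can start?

The layover ends at 11:20 AM + 240 min = 3:20 PM.
The shuttle starts at 3:20 PM − 495 min = 7:05 AM.
The flight is bounded by the shuttle, so the earliest it can start is 7:05 AM.

7:05 AM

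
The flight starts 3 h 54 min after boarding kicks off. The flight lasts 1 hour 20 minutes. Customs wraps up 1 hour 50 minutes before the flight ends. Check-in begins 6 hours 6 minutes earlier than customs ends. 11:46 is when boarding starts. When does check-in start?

09:04

The flight starts at 11:46 + 234 min = 15:40.
The flight ends at 15:40 + 80 min = 17:00.
Customs ends at 17:00 − 110 min = 15:10.
Check-in starts at 15:10 − 366 min = 09:04.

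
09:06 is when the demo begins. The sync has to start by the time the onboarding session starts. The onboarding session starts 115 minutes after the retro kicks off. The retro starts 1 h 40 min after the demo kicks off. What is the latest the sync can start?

The retro starts at 09:06 + 100 min = 10:46.
The onboarding session starts at 10:46 + 115 min = 12:41.
The sync is bounded by the onboarding session, so the latest it can start is 12:41.

12:41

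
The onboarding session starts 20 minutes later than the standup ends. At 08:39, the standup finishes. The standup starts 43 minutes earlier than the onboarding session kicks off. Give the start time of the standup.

The onboarding session starts at 08:39 + 20 min = 08:59.
The standup starts at 08:59 − 43 min = 08:16.

08:16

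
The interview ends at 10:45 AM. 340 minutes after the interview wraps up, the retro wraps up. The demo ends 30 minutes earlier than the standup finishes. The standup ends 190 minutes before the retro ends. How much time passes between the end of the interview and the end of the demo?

two hours

The retro ends at 10:45 AM + 340 min = 4:25 PM.
The standup ends at 4:25 PM − 190 min = 1:15 PM.
The demo ends at 1:15 PM − 30 min = 12:45 PM.
From 10:45 AM to 12:45 PM is two hours.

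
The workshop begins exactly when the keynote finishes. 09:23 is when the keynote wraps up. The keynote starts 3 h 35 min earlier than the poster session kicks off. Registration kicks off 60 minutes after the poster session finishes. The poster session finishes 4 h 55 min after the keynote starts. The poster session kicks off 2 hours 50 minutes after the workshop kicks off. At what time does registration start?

14:33

The workshop starts at 09:23.
The poster session starts at 09:23 + 170 min = 12:13.
The keynote starts at 12:13 − 215 min = 08:38.
The poster session ends at 08:38 + 295 min = 13:33.
Registration starts at 13:33 + 60 min = 14:33.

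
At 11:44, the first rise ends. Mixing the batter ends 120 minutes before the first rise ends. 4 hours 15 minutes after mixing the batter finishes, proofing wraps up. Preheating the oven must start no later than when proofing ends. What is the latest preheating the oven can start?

13:59

Mixing the batter ends at 11:44 − 120 min = 09:44.
Proofing ends at 09:44 + 255 min = 13:59.
Preheating the oven is bounded by proofing, so the latest it can start is 13:59.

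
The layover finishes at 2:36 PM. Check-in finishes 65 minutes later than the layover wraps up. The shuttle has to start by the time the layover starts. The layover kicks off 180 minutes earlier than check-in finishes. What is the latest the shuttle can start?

Check-in ends at 2:36 PM + 65 min = 3:41 PM.
The layover starts at 3:41 PM − 180 min = 12:41 PM.
The shuttle is bounded by the layover, so the latest it can start is 12:41 PM.

12:41 PM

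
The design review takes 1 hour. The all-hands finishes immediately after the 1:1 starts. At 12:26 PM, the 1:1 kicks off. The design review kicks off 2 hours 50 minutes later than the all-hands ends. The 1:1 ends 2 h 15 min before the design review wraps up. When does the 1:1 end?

2:01 PM

The all-hands ends at 12:26 PM.
The design review starts at 12:26 PM + 170 min = 3:16 PM.
The design review ends at 3:16 PM + 60 min = 4:16 PM.
The 1:1 ends at 4:16 PM − 135 min = 2:01 PM.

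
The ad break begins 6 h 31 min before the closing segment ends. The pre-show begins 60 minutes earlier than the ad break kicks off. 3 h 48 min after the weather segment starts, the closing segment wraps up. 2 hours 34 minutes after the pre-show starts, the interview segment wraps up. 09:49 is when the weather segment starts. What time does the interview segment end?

08:40

The closing segment ends at 09:49 + 228 min = 13:37.
The ad break starts at 13:37 − 391 min = 07:06.
The pre-show starts at 07:06 − 60 min = 06:06.
The interview segment ends at 06:06 + 154 min = 08:40.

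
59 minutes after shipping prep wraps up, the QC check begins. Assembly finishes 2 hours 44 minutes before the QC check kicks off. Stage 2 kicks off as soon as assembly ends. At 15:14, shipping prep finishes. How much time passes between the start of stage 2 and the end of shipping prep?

105 minutes

The QC check starts at 15:14 + 59 min = 16:13.
Assembly ends at 16:13 − 164 min = 13:29.
So stage 2 starts at 13:29.
From 13:29 to 15:14 is 105 minutes.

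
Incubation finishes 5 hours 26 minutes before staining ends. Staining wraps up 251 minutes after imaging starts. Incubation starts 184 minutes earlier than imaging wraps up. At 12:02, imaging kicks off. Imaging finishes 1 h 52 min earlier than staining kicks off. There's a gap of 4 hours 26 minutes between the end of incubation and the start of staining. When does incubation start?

10:17

Staining ends at 12:02 + 251 min = 16:13.
Incubation ends at 16:13 − 326 min = 10:47.
Staining starts at 10:47 + 266 min = 15:13.
Imaging ends at 15:13 − 112 min = 13:21.
Incubation starts at 13:21 − 184 min = 10:17.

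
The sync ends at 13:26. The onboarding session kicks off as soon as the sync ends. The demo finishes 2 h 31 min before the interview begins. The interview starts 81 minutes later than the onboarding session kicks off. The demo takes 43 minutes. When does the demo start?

11:33

The onboarding session starts at 13:26.
The interview starts at 13:26 + 81 min = 14:47.
The demo ends at 14:47 − 151 min = 12:16.
The demo starts at 12:16 − 43 min = 11:33.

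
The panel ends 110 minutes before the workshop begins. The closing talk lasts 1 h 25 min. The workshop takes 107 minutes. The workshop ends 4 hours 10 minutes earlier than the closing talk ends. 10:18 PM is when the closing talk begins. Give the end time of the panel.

The closing talk ends at 10:18 PM + 85 min = 11:43 PM.
The workshop ends at 11:43 PM − 250 min = 7:33 PM.
The workshop starts at 7:33 PM − 107 min = 5:46 PM.
The panel ends at 5:46 PM − 110 min = 3:56 PM.

3:56 PM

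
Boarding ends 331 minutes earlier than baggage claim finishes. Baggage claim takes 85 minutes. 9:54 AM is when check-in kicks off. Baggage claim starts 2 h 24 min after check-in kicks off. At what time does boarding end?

8:12 AM

Baggage claim starts at 9:54 AM + 144 min = 12:18 PM.
Baggage claim ends at 12:18 PM + 85 min = 1:43 PM.
Boarding ends at 1:43 PM − 331 min = 8:12 AM.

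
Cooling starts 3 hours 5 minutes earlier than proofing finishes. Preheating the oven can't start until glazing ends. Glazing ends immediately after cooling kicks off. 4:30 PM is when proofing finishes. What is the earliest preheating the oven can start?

1:25 PM

Cooling starts at 4:30 PM − 185 min = 1:25 PM.
So glazing ends at 1:25 PM.
Preheating the oven is bounded by glazing, so the earliest it can start is 1:25 PM.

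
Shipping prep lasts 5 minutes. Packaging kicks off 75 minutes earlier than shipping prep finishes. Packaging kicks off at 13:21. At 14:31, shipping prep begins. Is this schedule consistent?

Shipping prep ends at 14:31 + 5 min = 14:36.
Packaging starts at 14:36 − 75 min = 13:21.
That matches the stated 13:21, so the schedule is consistent.

Yes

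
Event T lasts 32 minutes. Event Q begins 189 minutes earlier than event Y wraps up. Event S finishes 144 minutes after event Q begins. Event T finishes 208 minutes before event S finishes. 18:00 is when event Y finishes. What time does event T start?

13:15

Event Q starts at 18:00 − 189 min = 14:51.
Event S ends at 14:51 + 144 min = 17:15.
Event T ends at 17:15 − 208 min = 13:47.
Event T starts at 13:47 − 32 min = 13:15.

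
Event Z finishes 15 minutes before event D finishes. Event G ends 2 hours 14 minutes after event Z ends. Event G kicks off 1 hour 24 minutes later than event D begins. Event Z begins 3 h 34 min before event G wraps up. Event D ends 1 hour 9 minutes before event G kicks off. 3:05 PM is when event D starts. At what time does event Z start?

Event G starts at 3:05 PM + 84 min = 4:29 PM.
Event D ends at 4:29 PM − 69 min = 3:20 PM.
Event Z ends at 3:20 PM − 15 min = 3:05 PM.
Event G ends at 3:05 PM + 134 min = 5:19 PM.
Event Z starts at 5:19 PM − 214 min = 1:45 PM.

1:45 PM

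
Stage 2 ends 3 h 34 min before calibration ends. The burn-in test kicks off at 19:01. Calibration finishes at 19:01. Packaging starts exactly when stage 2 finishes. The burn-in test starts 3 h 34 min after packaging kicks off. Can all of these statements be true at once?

Yes

Stage 2 ends at 19:01 − 214 min = 15:27.
So packaging starts at 15:27.
The burn-in test starts at 15:27 + 214 min = 19:01.
That matches the stated 19:01, so the schedule is consistent.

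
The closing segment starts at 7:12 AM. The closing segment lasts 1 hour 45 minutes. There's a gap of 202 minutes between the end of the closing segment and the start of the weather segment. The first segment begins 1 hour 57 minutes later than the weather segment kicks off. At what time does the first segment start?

2:16 PM

The closing segment ends at 7:12 AM + 105 min = 8:57 AM.
The weather segment starts at 8:57 AM + 202 min = 12:19 PM.
The first segment starts at 12:19 PM + 117 min = 2:16 PM.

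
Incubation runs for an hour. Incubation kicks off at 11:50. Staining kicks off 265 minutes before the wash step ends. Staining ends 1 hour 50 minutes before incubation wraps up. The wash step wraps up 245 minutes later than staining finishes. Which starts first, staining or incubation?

staining

Incubation ends at 11:50 + 60 min = 12:50.
Staining ends at 12:50 − 110 min = 11:00.
The wash step ends at 11:00 + 245 min = 15:05.
Staining starts at 15:05 − 265 min = 10:40.
Staining starts at 10:40 and incubation starts at 11:50, so staining is first.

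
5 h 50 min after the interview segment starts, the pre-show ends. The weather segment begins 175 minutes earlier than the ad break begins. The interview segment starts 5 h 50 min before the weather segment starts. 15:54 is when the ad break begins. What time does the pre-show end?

The weather segment starts at 15:54 − 175 min = 12:59.
The interview segment starts at 12:59 − 350 min = 07:09.
The pre-show ends at 07:09 + 350 min = 12:59.

12:59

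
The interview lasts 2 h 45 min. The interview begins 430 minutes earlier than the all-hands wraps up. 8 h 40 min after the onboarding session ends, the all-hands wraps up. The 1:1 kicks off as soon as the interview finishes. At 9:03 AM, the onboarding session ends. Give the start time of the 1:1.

1:18 PM

The all-hands ends at 9:03 AM + 520 min = 5:43 PM.
The interview starts at 5:43 PM − 430 min = 10:33 AM.
The interview ends at 10:33 AM + 165 min = 1:18 PM.
So the 1:1 starts at 1:18 PM.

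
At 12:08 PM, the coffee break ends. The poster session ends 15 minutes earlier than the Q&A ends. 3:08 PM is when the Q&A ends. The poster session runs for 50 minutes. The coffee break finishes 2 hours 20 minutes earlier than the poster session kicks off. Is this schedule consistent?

No

The poster session ends at 3:08 PM − 15 min = 2:53 PM.
The poster session starts at 2:53 PM − 50 min = 2:03 PM.
The coffee break ends at 2:03 PM − 140 min = 11:43 AM.
But the coffee break is also said to end at 12:08 PM — a 25-minute conflict.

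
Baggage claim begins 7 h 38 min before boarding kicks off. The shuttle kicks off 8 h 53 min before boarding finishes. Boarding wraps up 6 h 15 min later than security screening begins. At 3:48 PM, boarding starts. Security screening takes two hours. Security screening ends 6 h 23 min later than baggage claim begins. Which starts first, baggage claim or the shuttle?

baggage claim

Baggage claim starts at 3:48 PM − 458 min = 8:10 AM.
Security screening ends at 8:10 AM + 383 min = 2:33 PM.
Security screening starts at 2:33 PM − 120 min = 12:33 PM.
Boarding ends at 12:33 PM + 375 min = 6:48 PM.
The shuttle starts at 6:48 PM − 533 min = 9:55 AM.
Baggage claim starts at 8:10 AM and the shuttle starts at 9:55 AM, so baggage claim is first.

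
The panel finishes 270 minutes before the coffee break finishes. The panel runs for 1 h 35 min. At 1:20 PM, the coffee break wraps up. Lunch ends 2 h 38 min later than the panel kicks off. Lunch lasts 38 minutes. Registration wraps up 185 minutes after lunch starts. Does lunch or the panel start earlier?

the panel

The panel ends at 1:20 PM − 270 min = 8:50 AM.
The panel starts at 8:50 AM − 95 min = 7:15 AM.
Lunch ends at 7:15 AM + 158 min = 9:53 AM.
Lunch starts at 9:53 AM − 38 min = 9:15 AM.
Lunch starts at 9:15 AM and the panel starts at 7:15 AM, so the panel is first.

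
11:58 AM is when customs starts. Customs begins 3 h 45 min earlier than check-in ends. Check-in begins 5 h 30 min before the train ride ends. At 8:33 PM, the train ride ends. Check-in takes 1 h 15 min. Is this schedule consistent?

Check-in starts at 8:33 PM − 330 min = 3:03 PM.
Check-in ends at 3:03 PM + 75 min = 4:18 PM.
Customs starts at 4:18 PM − 225 min = 12:33 PM.
But customs is also said to start at 11:58 AM — a 35-minute conflict.

No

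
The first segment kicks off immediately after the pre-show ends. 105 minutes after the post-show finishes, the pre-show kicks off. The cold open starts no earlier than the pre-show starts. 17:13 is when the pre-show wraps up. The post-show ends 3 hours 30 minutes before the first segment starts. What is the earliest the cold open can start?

15:28

The first segment starts at 17:13.
The post-show ends at 17:13 − 210 min = 13:43.
The pre-show starts at 13:43 + 105 min = 15:28.
The cold open is bounded by the pre-show, so the earliest it can start is 15:28.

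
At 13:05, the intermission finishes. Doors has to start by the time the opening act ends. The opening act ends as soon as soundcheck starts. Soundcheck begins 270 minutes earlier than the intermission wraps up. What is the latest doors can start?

Soundcheck starts at 13:05 − 270 min = 08:35.
So the opening act ends at 08:35.
Doors is bounded by the opening act, so the latest it can start is 08:35.

08:35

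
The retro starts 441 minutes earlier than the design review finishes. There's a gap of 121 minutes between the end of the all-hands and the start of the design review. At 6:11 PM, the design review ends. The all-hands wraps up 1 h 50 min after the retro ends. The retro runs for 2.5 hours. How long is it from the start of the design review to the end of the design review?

The retro starts at 6:11 PM − 441 min = 10:50 AM.
The retro ends at 10:50 AM + 150 min = 1:20 PM.
The all-hands ends at 1:20 PM + 110 min = 3:10 PM.
The design review starts at 3:10 PM + 121 min = 5:11 PM.
From 5:11 PM to 6:11 PM is 60 minutes.

60 minutes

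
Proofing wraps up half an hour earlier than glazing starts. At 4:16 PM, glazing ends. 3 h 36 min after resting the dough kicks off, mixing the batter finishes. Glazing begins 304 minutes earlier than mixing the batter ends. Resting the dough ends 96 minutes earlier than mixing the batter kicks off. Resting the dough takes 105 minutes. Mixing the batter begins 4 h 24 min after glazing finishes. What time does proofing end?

Mixing the batter starts at 4:16 PM + 264 min = 8:40 PM.
Resting the dough ends at 8:40 PM − 96 min = 7:04 PM.
Resting the dough starts at 7:04 PM − 105 min = 5:19 PM.
Mixing the batter ends at 5:19 PM + 216 min = 8:55 PM.
Glazing starts at 8:55 PM − 304 min = 3:51 PM.
Proofing ends at 3:51 PM − 30 min = 3:21 PM.

3:21 PM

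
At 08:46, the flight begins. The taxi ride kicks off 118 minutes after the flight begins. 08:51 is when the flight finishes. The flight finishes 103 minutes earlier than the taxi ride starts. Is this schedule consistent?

The taxi ride starts at 08:46 + 118 min = 10:44.
The flight ends at 10:44 − 103 min = 09:01.
But the flight is also said to end at 08:51 — a 10-minute conflict.

No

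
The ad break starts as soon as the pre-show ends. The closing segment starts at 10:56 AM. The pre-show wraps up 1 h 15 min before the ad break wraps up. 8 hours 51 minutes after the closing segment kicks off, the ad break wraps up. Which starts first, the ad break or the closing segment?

The ad break ends at 10:56 AM + 531 min = 7:47 PM.
The pre-show ends at 7:47 PM − 75 min = 6:32 PM.
So the ad break starts at 6:32 PM.
The ad break starts at 6:32 PM and the closing segment starts at 10:56 AM, so the closing segment is first.

the closing segment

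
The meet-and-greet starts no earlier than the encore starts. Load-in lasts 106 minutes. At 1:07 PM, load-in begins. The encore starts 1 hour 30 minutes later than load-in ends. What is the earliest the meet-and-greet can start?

Load-in ends at 1:07 PM + 106 min = 2:53 PM.
The encore starts at 2:53 PM + 90 min = 4:23 PM.
The meet-and-greet is bounded by the encore, so the earliest it can start is 4:23 PM.

4:23 PM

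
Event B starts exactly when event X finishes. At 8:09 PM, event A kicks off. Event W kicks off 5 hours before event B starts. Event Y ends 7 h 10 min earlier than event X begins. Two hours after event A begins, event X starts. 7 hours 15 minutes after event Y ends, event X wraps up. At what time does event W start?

5:14 PM

Event X starts at 8:09 PM + 120 min = 10:09 PM.
Event Y ends at 10:09 PM − 430 min = 2:59 PM.
Event X ends at 2:59 PM + 435 min = 10:14 PM.
So event B starts at 10:14 PM.
Event W starts at 10:14 PM − 300 min = 5:14 PM.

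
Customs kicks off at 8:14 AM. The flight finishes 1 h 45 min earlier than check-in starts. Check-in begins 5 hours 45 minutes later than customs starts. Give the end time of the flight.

Check-in starts at 8:14 AM + 345 min = 1:59 PM.
The flight ends at 1:59 PM − 105 min = 12:14 PM.

12:14 PM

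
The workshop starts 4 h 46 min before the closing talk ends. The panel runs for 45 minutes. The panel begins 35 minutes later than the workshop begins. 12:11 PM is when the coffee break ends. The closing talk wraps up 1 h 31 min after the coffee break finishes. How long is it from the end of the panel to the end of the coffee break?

The closing talk ends at 12:11 PM + 91 min = 1:42 PM.
The workshop starts at 1:42 PM − 286 min = 8:56 AM.
The panel starts at 8:56 AM + 35 min = 9:31 AM.
The panel ends at 9:31 AM + 45 min = 10:16 AM.
From 10:16 AM to 12:11 PM is 115 minutes.

115 minutes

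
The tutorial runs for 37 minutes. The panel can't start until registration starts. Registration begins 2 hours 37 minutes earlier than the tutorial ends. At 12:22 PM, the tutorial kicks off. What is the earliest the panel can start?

The tutorial ends at 12:22 PM + 37 min = 12:59 PM.
Registration starts at 12:59 PM − 157 min = 10:22 AM.
The panel is bounded by registration, so the earliest it can start is 10:22 AM.

10:22 AM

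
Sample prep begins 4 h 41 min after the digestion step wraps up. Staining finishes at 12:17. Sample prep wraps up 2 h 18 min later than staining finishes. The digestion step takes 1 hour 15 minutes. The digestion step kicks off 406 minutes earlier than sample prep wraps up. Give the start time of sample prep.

Sample prep ends at 12:17 + 138 min = 14:35.
The digestion step starts at 14:35 − 406 min = 07:49.
The digestion step ends at 07:49 + 75 min = 09:04.
Sample prep starts at 09:04 + 281 min = 13:45.

13:45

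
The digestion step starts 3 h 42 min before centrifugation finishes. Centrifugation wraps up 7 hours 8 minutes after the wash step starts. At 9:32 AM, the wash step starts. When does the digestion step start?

Centrifugation ends at 9:32 AM + 428 min = 4:40 PM.
The digestion step starts at 4:40 PM − 222 min = 12:58 PM.

12:58 PM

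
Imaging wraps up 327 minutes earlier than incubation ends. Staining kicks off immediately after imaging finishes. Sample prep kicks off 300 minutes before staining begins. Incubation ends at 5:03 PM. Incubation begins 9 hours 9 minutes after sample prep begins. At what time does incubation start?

Imaging ends at 5:03 PM − 327 min = 11:36 AM.
So staining starts at 11:36 AM.
Sample prep starts at 11:36 AM − 300 min = 6:36 AM.
Incubation starts at 6:36 AM + 549 min = 3:45 PM.

3:45 PM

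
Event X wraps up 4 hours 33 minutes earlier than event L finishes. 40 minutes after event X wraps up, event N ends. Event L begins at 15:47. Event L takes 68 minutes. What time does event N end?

Event L ends at 15:47 + 68 min = 16:55.
Event X ends at 16:55 − 273 min = 12:22.
Event N ends at 12:22 + 40 min = 13:02.

13:02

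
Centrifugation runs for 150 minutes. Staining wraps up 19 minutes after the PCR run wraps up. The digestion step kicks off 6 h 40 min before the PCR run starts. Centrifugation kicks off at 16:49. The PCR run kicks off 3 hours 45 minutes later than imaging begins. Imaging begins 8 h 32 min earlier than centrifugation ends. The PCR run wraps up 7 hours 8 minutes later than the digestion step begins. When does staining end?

15:19

Centrifugation ends at 16:49 + 150 min = 19:19.
Imaging starts at 19:19 − 512 min = 10:47.
The PCR run starts at 10:47 + 225 min = 14:32.
The digestion step starts at 14:32 − 400 min = 07:52.
The PCR run ends at 07:52 + 428 min = 15:00.
Staining ends at 15:00 + 19 min = 15:19.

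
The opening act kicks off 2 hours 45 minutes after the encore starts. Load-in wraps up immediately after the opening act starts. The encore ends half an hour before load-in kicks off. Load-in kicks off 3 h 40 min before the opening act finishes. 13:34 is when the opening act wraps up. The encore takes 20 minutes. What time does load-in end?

11:49

Load-in starts at 13:34 − 220 min = 09:54.
The encore ends at 09:54 − 30 min = 09:24.
The encore starts at 09:24 − 20 min = 09:04.
The opening act starts at 09:04 + 165 min = 11:49.
So load-in ends at 11:49.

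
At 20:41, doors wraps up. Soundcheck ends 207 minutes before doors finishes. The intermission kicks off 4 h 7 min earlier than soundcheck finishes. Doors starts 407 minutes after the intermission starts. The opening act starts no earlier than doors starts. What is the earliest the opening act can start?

Soundcheck ends at 20:41 − 207 min = 17:14.
The intermission starts at 17:14 − 247 min = 13:07.
Doors starts at 13:07 + 407 min = 19:54.
The opening act is bounded by doors, so the earliest it can start is 19:54.

19:54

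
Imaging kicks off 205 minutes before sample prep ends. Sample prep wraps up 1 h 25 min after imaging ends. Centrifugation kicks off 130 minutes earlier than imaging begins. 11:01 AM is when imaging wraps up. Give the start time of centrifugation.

6:51 AM

Sample prep ends at 11:01 AM + 85 min = 12:26 PM.
Imaging starts at 12:26 PM − 205 min = 9:01 AM.
Centrifugation starts at 9:01 AM − 130 min = 6:51 AM.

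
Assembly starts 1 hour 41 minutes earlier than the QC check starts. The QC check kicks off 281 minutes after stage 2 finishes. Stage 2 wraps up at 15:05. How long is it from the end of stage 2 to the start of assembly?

The QC check starts at 15:05 + 281 min = 19:46.
Assembly starts at 19:46 − 101 min = 18:05.
From 15:05 to 18:05 is 3 hours.

3 hours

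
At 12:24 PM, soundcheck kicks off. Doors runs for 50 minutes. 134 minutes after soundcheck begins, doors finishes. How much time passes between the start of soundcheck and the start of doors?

Doors ends at 12:24 PM + 134 min = 2:38 PM.
Doors starts at 2:38 PM − 50 min = 1:48 PM.
From 12:24 PM to 1:48 PM is 1 h 24 min.

1 h 24 min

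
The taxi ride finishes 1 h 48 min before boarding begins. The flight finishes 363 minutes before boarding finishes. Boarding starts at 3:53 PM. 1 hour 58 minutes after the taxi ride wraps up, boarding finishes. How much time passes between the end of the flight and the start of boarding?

5 hours 53 minutes

The taxi ride ends at 3:53 PM − 108 min = 2:05 PM.
Boarding ends at 2:05 PM + 118 min = 4:03 PM.
The flight ends at 4:03 PM − 363 min = 10:00 AM.
From 10:00 AM to 3:53 PM is 5 hours 53 minutes.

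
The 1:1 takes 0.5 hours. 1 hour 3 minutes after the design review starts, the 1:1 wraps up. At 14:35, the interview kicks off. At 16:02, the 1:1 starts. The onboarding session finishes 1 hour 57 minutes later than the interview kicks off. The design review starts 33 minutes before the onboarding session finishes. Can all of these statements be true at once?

No

The onboarding session ends at 14:35 + 117 min = 16:32.
The design review starts at 16:32 − 33 min = 15:59.
The 1:1 ends at 15:59 + 63 min = 17:02.
The 1:1 starts at 17:02 − 30 min = 16:32.
But the 1:1 is also said to start at 16:02 — a 30-minute conflict.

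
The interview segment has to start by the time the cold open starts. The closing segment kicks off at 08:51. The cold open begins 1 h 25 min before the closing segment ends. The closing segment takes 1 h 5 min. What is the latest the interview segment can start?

The closing segment ends at 08:51 + 65 min = 09:56.
The cold open starts at 09:56 − 85 min = 08:31.
The interview segment is bounded by the cold open, so the latest it can start is 08:31.

08:31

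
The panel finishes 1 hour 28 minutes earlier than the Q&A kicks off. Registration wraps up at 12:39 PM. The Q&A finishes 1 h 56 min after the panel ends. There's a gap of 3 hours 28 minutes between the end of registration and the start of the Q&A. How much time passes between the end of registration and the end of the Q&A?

3 h 56 min

The Q&A starts at 12:39 PM + 208 min = 4:07 PM.
The panel ends at 4:07 PM − 88 min = 2:39 PM.
The Q&A ends at 2:39 PM + 116 min = 4:35 PM.
From 12:39 PM to 4:35 PM is 3 h 56 min.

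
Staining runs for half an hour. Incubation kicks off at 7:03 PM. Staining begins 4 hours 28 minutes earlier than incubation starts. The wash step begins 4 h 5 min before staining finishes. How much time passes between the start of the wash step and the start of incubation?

Staining starts at 7:03 PM − 268 min = 2:35 PM.
Staining ends at 2:35 PM + 30 min = 3:05 PM.
The wash step starts at 3:05 PM − 245 min = 11:00 AM.
From 11:00 AM to 7:03 PM is 8 hours 3 minutes.

8 hours 3 minutes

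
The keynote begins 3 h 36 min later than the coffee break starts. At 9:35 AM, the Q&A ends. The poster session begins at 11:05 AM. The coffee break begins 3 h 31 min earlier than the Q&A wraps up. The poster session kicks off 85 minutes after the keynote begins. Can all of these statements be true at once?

Yes

The coffee break starts at 9:35 AM − 211 min = 6:04 AM.
The keynote starts at 6:04 AM + 216 min = 9:40 AM.
The poster session starts at 9:40 AM + 85 min = 11:05 AM.
That matches the stated 11:05 AM, so the schedule is consistent.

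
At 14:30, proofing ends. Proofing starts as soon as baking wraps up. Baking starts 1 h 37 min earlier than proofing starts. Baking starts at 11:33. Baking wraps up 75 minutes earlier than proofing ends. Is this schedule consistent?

Baking ends at 14:30 − 75 min = 13:15.
So proofing starts at 13:15.
Baking starts at 13:15 − 97 min = 11:38.
But baking is also said to start at 11:33 — a 5-minute conflict.

No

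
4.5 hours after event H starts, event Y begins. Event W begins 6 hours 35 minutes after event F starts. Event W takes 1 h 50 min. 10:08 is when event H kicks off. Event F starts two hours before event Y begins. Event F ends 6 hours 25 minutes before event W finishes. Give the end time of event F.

14:38

Event Y starts at 10:08 + 270 min = 14:38.
Event F starts at 14:38 − 120 min = 12:38.
Event W starts at 12:38 + 395 min = 19:13.
Event W ends at 19:13 + 110 min = 21:03.
Event F ends at 21:03 − 385 min = 14:38.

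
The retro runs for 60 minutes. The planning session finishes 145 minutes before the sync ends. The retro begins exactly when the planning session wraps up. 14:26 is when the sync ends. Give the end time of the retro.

The planning session ends at 14:26 − 145 min = 12:01.
So the retro starts at 12:01.
The retro ends at 12:01 + 60 min = 13:01.

13:01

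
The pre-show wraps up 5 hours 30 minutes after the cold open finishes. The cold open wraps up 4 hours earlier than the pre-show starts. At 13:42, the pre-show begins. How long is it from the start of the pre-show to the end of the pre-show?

The cold open ends at 13:42 − 240 min = 09:42.
The pre-show ends at 09:42 + 330 min = 15:12.
From 13:42 to 15:12 is 1 hour 30 minutes.

1 hour 30 minutes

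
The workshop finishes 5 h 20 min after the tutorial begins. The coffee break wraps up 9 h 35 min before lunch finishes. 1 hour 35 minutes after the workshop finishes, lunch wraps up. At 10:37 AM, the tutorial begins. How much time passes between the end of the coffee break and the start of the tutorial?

160 minutes

The workshop ends at 10:37 AM + 320 min = 3:57 PM.
Lunch ends at 3:57 PM + 95 min = 5:32 PM.
The coffee break ends at 5:32 PM − 575 min = 7:57 AM.
From 7:57 AM to 10:37 AM is 160 minutes.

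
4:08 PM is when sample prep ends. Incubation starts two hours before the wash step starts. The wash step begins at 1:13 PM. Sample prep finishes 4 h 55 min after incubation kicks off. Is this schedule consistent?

Incubation starts at 1:13 PM − 120 min = 11:13 AM.
Sample prep ends at 11:13 AM + 295 min = 4:08 PM.
That matches the stated 4:08 PM, so the schedule is consistent.

Yes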